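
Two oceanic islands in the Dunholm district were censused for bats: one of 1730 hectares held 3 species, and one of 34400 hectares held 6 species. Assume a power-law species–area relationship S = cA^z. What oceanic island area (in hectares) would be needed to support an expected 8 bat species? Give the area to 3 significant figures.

z = ln(6/3) / ln(34400/1730) = 0.6931 / 2.9899 = 0.2318
c = 3 / 1730^0.2318 = 3 / 5.632 = 0.5327
A = (8/0.5327)^(1/0.2318) ⇒ ln A = ln(15.02)/0.2318 = 11.6867
A = e^11.6867 ≈ 118984 hectares

119000 hectares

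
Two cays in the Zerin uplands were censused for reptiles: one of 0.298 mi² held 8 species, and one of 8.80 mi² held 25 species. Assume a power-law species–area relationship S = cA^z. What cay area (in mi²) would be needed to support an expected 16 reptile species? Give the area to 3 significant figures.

z = ln(25/8) / ln(8.8/0.298) = 1.1394 / 3.3854 = 0.3366
c = 8 / 0.298^0.3366 = 8 / 0.6653 = 12.02
A = (16/12.02)^(1/0.3366) ⇒ ln A = ln(1.331)/0.3366 = 0.8488
A = e^0.8488 ≈ 2.337 mi²

2.34 mi²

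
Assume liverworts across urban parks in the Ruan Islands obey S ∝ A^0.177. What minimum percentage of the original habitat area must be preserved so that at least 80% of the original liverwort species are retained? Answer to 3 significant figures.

28.3%

Need (A_new/A_old)^0.177 = 0.8, so A_new/A_old = 0.8^(1/0.177) = 0.8^5.65
ln(A_new/A_old) = ln 0.8 / 0.177 = -0.2231 / 0.177 = -1.2607
A_new/A_old = e^-1.2607 ≈ 0.2835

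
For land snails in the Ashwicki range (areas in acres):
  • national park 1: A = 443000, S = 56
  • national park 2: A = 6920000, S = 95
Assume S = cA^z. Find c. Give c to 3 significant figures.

z = ln(S₂/S₁) / ln(A₂/A₁) = ln(95/56) / ln(6920000/443000) = 0.5285 / 2.7486 = 0.1923
c = S₁ / A₁^z = 56 / 443000^0.1923 = 56 / 12.18 = 4.597

4.60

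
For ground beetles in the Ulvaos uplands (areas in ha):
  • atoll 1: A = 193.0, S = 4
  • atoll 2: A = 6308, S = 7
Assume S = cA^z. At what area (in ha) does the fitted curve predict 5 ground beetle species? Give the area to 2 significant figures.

z = ln(7/4) / ln(6308/193) = 0.5596 / 3.4869 = 0.1605
c = 4 / 193^0.1605 = 4 / 2.327 = 1.719
A = (5/1.719)^(1/0.1605) ⇒ ln A = ln(2.909)/0.1605 = 6.6531
A = e^6.6531 ≈ 775.2 ha

780 ha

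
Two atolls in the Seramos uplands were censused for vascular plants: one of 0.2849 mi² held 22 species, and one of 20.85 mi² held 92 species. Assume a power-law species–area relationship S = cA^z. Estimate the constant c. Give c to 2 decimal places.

33.43

z = ln(S₂/S₁) / ln(A₂/A₁) = ln(92/22) / ln(20.85/0.2849) = 1.4307 / 4.2930 = 0.3333
c = S₁ / A₁^z = 22 / 0.2849^0.3333 = 22 / 0.6581 = 33.43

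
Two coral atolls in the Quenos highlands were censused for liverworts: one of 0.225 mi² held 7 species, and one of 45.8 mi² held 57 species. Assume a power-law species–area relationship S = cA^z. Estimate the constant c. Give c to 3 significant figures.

12.6

z = ln(S₂/S₁) / ln(A₂/A₁) = ln(57/7) / ln(45.8/0.225) = 2.0971 / 5.3159 = 0.3945
c = S₁ / A₁^z = 7 / 0.225^0.3945 = 7 / 0.5552 = 12.61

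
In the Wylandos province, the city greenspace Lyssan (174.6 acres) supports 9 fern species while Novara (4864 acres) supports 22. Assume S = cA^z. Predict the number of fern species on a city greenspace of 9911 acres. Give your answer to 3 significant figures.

26.6

z = ln(22/9) / ln(4864/174.6) = 0.8938 / 3.3271 = 0.2686
c = 9 / 174.6^0.2686 = 9 / 4.002 = 2.249
S₃ = 2.249 × 9911^0.2686 = 2.249 × 11.85 ≈ 26.64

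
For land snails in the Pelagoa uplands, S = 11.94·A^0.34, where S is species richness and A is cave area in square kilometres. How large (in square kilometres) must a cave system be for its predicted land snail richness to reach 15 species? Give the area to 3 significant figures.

15 = 11.94 × A^0.34  ⇒  A^0.34 = 15/11.94 = 1.256
ln A = ln(1.256) / 0.34 = 0.2282 / 0.34 = 0.6710
A = e^0.6710 ≈ 1.956 square kilometres

1.96 square kilometres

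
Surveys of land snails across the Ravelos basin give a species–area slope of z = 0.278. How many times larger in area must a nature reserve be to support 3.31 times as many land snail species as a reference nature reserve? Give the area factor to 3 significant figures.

74.1

(A₂/A₁)^0.278 = 3.31, so A₂/A₁ = 3.31^(1/0.278) = 3.31^3.597
ln(A₂/A₁) = ln 3.31 / 0.278 = 1.1969 / 0.278 = 4.3056
A₂/A₁ = e^4.3056 ≈ 74.11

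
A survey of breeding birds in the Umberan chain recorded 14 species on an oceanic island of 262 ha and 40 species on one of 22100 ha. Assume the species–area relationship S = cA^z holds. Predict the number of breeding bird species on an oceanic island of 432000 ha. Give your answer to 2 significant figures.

81

z = ln(40/14) / ln(22100/262) = 1.0498 / 4.4350 = 0.2367
c = 14 / 262^0.2367 = 14 / 3.736 = 3.747
S₃ = 3.747 × 432000^0.2367 = 3.747 × 21.58 ≈ 80.85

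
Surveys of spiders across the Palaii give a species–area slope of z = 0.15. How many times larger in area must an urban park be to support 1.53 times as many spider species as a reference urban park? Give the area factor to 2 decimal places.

(A₂/A₁)^0.15 = 1.53, so A₂/A₁ = 1.53^(1/0.15) = 1.53^6.667
ln(A₂/A₁) = ln 1.53 / 0.15 = 0.4253 / 0.15 = 2.8351
A₂/A₁ = e^2.8351 ≈ 17.03

17.03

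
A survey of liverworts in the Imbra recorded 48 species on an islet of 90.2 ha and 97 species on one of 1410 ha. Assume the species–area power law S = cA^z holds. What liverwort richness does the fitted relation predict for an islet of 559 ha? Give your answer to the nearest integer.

z = ln(97/48) / ln(1410/90.2) = 0.7035 / 2.7493 = 0.2559
c = 48 / 90.2^0.2559 = 48 / 3.165 = 15.17
S₃ = 15.17 × 559^0.2559 = 15.17 × 5.047 ≈ 76.55

77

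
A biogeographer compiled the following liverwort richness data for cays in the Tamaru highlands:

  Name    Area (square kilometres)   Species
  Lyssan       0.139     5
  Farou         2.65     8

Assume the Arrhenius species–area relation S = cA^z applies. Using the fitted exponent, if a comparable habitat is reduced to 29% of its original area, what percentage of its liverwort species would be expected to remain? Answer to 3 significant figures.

z = ln(8/5) / ln(2.65/0.139) = 0.4700 / 2.9478 = 0.1594
S_new/S_old = (A_new/A_old)^z = 0.29^0.1594 = exp(0.1594 × -1.2379) = 0.8209

82.1%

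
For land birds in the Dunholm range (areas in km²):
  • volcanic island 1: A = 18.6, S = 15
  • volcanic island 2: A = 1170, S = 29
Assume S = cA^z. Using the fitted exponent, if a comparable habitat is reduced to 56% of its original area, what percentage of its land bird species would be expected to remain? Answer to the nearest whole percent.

z = ln(29/15) / ln(1170/18.6) = 0.6592 / 4.1416 = 0.1592
S_new/S_old = (A_new/A_old)^z = 0.56^0.1592 = exp(0.1592 × -0.5798) = 0.9118

91%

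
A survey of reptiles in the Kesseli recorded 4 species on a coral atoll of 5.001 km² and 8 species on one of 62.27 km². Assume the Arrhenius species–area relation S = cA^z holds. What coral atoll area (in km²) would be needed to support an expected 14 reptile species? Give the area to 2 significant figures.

480 km²

z = ln(8/4) / ln(62.27/5.001) = 0.6931 / 2.5218 = 0.2749
c = 4 / 5.001^0.2749 = 4 / 1.556 = 2.57
A = (14/2.57)^(1/0.2749) ⇒ ln A = ln(5.448)/0.2749 = 6.1675
A = e^6.1675 ≈ 477 km²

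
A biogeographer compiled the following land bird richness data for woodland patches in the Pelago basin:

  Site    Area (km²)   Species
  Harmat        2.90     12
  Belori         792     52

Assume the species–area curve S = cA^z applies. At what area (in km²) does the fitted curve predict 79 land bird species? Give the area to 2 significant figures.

z = ln(52/12) / ln(792/2.9) = 1.4663 / 5.6099 = 0.2614
c = 12 / 2.9^0.2614 = 12 / 1.321 = 9.085
A = (79/9.085)^(1/0.2614) ⇒ ln A = ln(8.696)/0.2614 = 8.2745
A = e^8.2745 ≈ 3923 km²

3900 km²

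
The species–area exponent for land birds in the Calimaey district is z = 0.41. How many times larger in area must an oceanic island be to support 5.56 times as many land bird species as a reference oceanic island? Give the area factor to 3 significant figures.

65.7

(A₂/A₁)^0.41 = 5.56, so A₂/A₁ = 5.56^(1/0.41) = 5.56^2.439
ln(A₂/A₁) = ln 5.56 / 0.41 = 1.7156 / 0.41 = 4.1844
A₂/A₁ = e^4.1844 ≈ 65.65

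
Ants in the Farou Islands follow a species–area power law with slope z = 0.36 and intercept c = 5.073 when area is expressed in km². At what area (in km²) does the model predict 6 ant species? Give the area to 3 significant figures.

6 = 5.073 × A^0.36  ⇒  A^0.36 = 6/5.073 = 1.183
ln A = ln(1.183) / 0.36 = 0.1678 / 0.36 = 0.4662
A = e^0.4662 ≈ 1.594 km²

1.59 km²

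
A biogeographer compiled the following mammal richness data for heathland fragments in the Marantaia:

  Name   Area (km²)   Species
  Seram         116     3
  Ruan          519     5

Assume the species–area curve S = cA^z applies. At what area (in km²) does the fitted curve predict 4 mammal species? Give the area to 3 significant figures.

z = ln(5/3) / ln(519/116) = 0.5108 / 1.4983 = 0.3409
c = 3 / 116^0.3409 = 3 / 5.056 = 0.5933
A = (4/0.5933)^(1/0.3409) ⇒ ln A = ln(6.742)/0.3409 = 5.5974
A = e^5.5974 ≈ 269.7 km²

270 km²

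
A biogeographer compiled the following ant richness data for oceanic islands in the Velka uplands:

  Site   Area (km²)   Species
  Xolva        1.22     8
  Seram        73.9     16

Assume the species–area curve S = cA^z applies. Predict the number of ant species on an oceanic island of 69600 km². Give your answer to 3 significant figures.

z = ln(16/8) / ln(73.9/1.22) = 0.6931 / 4.1039 = 0.1689
c = 8 / 1.22^0.1689 = 8 / 1.034 = 7.736
S₃ = 7.736 × 69600^0.1689 = 7.736 × 6.575 ≈ 50.87

50.9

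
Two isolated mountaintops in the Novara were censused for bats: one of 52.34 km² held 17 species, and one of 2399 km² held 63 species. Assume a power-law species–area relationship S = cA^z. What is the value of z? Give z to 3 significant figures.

0.342

Taking logs: ln S = ln c + z ln A, so z = (ln S₂ − ln S₁)/(ln A₂ − ln A₁).
z = ln(63/17) / ln(2399/52.34) = ln(3.706) / ln(45.83) = 1.3099 / 3.8250 = 0.3425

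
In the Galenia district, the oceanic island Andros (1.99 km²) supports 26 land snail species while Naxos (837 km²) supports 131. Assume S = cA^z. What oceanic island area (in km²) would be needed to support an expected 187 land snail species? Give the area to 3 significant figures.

3160 km²

z = ln(131/26) / ln(837/1.99) = 1.6171 / 6.0417 = 0.2677
c = 26 / 1.99^0.2677 = 26 / 1.202 = 21.63
A = (187/21.63)^(1/0.2677) ⇒ ln A = ln(8.647)/0.2677 = 8.0596
A = e^8.0596 ≈ 3164 km²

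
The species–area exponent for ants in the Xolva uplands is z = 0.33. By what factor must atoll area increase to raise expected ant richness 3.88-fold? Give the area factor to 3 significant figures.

(A₂/A₁)^0.33 = 3.88, so A₂/A₁ = 3.88^(1/0.33) = 3.88^3.03
ln(A₂/A₁) = ln 3.88 / 0.33 = 1.3558 / 0.33 = 4.1086
A₂/A₁ = e^4.1086 ≈ 60.86

60.9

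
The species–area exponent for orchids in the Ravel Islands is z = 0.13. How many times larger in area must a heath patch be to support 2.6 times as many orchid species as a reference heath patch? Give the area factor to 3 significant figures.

(A₂/A₁)^0.13 = 2.6, so A₂/A₁ = 2.6^(1/0.13) = 2.6^7.692
ln(A₂/A₁) = ln 2.6 / 0.13 = 0.9555 / 0.13 = 7.3501
A₂/A₁ = e^7.3501 ≈ 1556

1560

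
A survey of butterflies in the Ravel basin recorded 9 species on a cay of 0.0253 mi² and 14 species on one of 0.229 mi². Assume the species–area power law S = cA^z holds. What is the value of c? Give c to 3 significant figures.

18.8

z = ln(S₂/S₁) / ln(A₂/A₁) = ln(14/9) / ln(0.229/0.0253) = 0.4418 / 2.2029 = 0.2006
c = S₁ / A₁^z = 9 / 0.0253^0.2006 = 9 / 0.4783 = 18.82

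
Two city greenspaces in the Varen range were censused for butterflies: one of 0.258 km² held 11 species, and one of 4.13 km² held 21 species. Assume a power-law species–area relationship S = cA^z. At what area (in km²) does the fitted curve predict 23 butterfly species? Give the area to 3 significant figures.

6.10 km²

z = ln(21/11) / ln(4.13/0.258) = 0.6466 / 2.7731 = 0.2332
c = 11 / 0.258^0.2332 = 11 / 0.7291 = 15.09
A = (23/15.09)^(1/0.2332) ⇒ ln A = ln(1.525)/0.2332 = 1.8084
A = e^1.8084 ≈ 6.101 km²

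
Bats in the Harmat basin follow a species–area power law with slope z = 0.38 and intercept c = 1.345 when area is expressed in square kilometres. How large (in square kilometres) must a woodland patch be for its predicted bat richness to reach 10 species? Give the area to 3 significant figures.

196 square kilometres

10 = 1.345 × A^0.38  ⇒  A^0.38 = 10/1.345 = 7.435
ln A = ln(7.435) / 0.38 = 2.0062 / 0.38 = 5.2795
A = e^5.2795 ≈ 196.3 square kilometres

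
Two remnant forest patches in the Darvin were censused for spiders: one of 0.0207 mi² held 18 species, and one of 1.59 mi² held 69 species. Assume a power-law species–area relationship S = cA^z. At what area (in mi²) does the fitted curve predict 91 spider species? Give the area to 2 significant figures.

3.9 mi²

z = ln(69/18) / ln(1.59/0.0207) = 1.3437 / 4.3414 = 0.3095
c = 18 / 0.0207^0.3095 = 18 / 0.3011 = 59.77
A = (91/59.77)^(1/0.3095) ⇒ ln A = ln(1.522)/0.3095 = 1.3579
A = e^1.3579 ≈ 3.888 mi²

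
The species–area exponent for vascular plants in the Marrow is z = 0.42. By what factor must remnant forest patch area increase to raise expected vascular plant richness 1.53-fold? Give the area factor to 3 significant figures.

2.75

(A₂/A₁)^0.42 = 1.53, so A₂/A₁ = 1.53^(1/0.42) = 1.53^2.381
ln(A₂/A₁) = ln 1.53 / 0.42 = 0.4253 / 0.42 = 1.0125
A₂/A₁ = e^1.0125 ≈ 2.753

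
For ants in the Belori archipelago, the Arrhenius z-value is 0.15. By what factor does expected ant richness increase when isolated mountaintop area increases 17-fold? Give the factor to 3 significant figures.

1.53

S₂/S₁ = (A₂/A₁)^z = 17^0.15
ln(S₂/S₁) = 0.15 × ln 17 = 0.15 × 2.8332 = 0.4250
S₂/S₁ = e^0.4250 ≈ 1.53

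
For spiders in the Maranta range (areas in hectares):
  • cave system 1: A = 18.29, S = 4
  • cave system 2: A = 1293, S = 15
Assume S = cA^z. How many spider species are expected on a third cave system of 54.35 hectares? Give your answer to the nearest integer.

6

z = ln(15/4) / ln(1293/18.29) = 1.3218 / 4.2584 = 0.3104
c = 4 / 18.29^0.3104 = 4 / 2.465 = 1.623
S₃ = 1.623 × 54.35^0.3104 = 1.623 × 3.456 ≈ 5.609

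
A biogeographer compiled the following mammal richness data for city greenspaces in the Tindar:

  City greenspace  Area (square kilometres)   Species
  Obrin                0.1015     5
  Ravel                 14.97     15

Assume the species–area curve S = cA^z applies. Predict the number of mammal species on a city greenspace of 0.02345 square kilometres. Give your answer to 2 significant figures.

3.6

z = ln(15/5) / ln(14.97/0.1015) = 1.0986 / 4.9937 = 0.2200
c = 5 / 0.1015^0.2200 = 5 / 0.6045 = 8.271
S₃ = 8.271 × 0.02345^0.2200 = 8.271 × 0.438 ≈ 3.622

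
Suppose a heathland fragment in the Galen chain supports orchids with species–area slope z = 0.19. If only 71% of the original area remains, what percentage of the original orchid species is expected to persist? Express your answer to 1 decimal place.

S_new/S_old = (A_new/A_old)^z = 0.71^0.19
= exp(0.19 × ln 0.71) = exp(0.19 × -0.3425) = exp(-0.0651) ≈ 0.937

93.7%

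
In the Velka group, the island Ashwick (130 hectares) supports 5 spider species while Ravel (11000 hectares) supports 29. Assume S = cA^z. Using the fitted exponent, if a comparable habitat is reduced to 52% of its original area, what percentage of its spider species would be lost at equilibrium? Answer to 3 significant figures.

z = ln(29/5) / ln(11000/130) = 1.7579 / 4.4381 = 0.3961
S_new/S_old = (A_new/A_old)^z = 0.52^0.3961 = exp(0.3961 × -0.6539) = 0.7718
Fraction lost = 1 − 0.7718 = 0.2282

22.8%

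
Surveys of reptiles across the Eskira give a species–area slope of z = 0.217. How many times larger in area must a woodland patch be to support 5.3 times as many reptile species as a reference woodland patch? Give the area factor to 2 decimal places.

(A₂/A₁)^0.217 = 5.3, so A₂/A₁ = 5.3^(1/0.217) = 5.3^4.608
ln(A₂/A₁) = ln 5.3 / 0.217 = 1.6677 / 0.217 = 7.6853
A₂/A₁ = e^7.6853 ≈ 2176

2176.09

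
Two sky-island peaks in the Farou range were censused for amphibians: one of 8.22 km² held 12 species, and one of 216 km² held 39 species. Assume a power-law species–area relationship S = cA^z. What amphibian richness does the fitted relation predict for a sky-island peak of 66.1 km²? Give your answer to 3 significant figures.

25.4

z = ln(39/12) / ln(216/8.22) = 1.1787 / 3.2687 = 0.3606
c = 12 / 8.22^0.3606 = 12 / 2.137 = 5.614
S₃ = 5.614 × 66.1^0.3606 = 5.614 × 4.533 ≈ 25.45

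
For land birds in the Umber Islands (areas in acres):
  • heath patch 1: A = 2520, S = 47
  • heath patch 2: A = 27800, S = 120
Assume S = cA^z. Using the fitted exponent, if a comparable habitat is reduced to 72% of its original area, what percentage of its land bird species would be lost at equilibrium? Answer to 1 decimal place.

12.0%

z = ln(120/47) / ln(27800/2520) = 0.9373 / 2.4008 = 0.3904
S_new/S_old = (A_new/A_old)^z = 0.72^0.3904 = exp(0.3904 × -0.3285) = 0.8796
Fraction lost = 1 − 0.8796 = 0.1204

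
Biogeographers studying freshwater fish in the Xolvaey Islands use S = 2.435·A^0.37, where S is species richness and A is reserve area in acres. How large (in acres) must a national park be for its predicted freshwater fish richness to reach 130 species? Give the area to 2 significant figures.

47000 acres

130 = 2.435 × A^0.37  ⇒  A^0.37 = 130/2.435 = 53.39
ln A = ln(53.39) / 0.37 = 3.9776 / 0.37 = 10.7502
A = e^10.7502 ≈ 46641 acres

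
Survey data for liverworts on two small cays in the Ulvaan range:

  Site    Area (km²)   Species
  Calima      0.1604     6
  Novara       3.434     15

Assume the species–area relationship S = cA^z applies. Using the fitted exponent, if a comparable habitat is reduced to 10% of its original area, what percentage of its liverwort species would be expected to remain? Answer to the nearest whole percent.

z = ln(15/6) / ln(3.434/0.1604) = 0.9163 / 3.0638 = 0.2991
S_new/S_old = (A_new/A_old)^z = 0.1^0.2991 = exp(0.2991 × -2.3026) = 0.5023

50%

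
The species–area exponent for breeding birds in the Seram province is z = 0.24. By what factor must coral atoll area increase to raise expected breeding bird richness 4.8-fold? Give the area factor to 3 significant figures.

(A₂/A₁)^0.24 = 4.8, so A₂/A₁ = 4.8^(1/0.24) = 4.8^4.167
ln(A₂/A₁) = ln 4.8 / 0.24 = 1.5686 / 0.24 = 6.5359
A₂/A₁ = e^6.5359 ≈ 689.5

689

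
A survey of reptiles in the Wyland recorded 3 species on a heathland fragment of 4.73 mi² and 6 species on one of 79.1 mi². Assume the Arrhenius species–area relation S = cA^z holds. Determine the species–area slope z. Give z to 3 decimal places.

0.246

Taking logs: ln S = ln c + z ln A, so z = (ln S₂ − ln S₁)/(ln A₂ − ln A₁).
z = ln(6/3) / ln(79.1/4.73) = ln(2) / ln(16.72) = 0.6931 / 2.8168 = 0.2461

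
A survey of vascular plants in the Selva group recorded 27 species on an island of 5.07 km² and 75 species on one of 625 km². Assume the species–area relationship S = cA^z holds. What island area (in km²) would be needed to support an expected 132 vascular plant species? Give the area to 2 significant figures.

z = ln(75/27) / ln(625/5.07) = 1.0217 / 4.8144 = 0.2122
c = 27 / 5.07^0.2122 = 27 / 1.411 = 19.13
A = (132/19.13)^(1/0.2122) ⇒ ln A = ln(6.9)/0.2122 = 9.1017
A = e^9.1017 ≈ 8971 km²

9000 km²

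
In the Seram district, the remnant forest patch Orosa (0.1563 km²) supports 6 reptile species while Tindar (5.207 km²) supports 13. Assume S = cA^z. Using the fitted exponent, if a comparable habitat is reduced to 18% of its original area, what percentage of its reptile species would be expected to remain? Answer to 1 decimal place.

68.5%

z = ln(13/6) / ln(5.207/0.1563) = 0.7732 / 3.5060 = 0.2205
S_new/S_old = (A_new/A_old)^z = 0.18^0.2205 = exp(0.2205 × -1.7148) = 0.6851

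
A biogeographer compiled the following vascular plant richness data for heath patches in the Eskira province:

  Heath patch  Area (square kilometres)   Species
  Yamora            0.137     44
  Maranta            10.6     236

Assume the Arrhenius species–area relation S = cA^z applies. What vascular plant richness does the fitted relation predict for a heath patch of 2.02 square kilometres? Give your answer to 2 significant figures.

z = ln(236/44) / ln(10.6/0.137) = 1.6796 / 4.3486 = 0.3862
c = 44 / 0.137^0.3862 = 44 / 0.464 = 94.82
S₃ = 94.82 × 2.02^0.3862 = 94.82 × 1.312 ≈ 124.4

120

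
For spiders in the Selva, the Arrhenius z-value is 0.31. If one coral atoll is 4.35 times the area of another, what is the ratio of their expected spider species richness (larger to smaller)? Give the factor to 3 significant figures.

1.58

S₂/S₁ = (A₂/A₁)^z = 4.35^0.31
ln(S₂/S₁) = 0.31 × ln 4.35 = 0.31 × 1.4702 = 0.4558
S₂/S₁ = e^0.4558 ≈ 1.577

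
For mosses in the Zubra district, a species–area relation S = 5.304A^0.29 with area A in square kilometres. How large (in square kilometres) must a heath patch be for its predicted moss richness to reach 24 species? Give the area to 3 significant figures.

182 square kilometres

24 = 5.304 × A^0.29  ⇒  A^0.29 = 24/5.304 = 4.525
ln A = ln(4.525) / 0.29 = 1.5096 / 0.29 = 5.2055
A = e^5.2055 ≈ 182.3 square kilometres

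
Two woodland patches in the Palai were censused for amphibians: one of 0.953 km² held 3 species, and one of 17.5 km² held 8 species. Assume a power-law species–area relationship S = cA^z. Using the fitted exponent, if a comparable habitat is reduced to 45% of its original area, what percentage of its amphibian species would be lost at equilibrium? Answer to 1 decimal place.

z = ln(8/3) / ln(17.5/0.953) = 0.9808 / 2.9103 = 0.3370
S_new/S_old = (A_new/A_old)^z = 0.45^0.3370 = exp(0.3370 × -0.7985) = 0.7641
Fraction lost = 1 − 0.7641 = 0.2359

23.6%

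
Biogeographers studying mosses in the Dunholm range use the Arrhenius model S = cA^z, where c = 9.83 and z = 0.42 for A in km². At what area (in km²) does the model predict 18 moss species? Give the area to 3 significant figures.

18 = 9.83 × A^0.42  ⇒  A^0.42 = 18/9.83 = 1.831
ln A = ln(1.831) / 0.42 = 0.6049 / 0.42 = 1.4403
A = e^1.4403 ≈ 4.222 km²

4.22 km²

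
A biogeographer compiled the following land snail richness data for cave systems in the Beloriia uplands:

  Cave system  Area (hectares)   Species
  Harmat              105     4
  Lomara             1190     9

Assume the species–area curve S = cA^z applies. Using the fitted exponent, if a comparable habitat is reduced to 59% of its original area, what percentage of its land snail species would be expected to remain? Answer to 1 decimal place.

z = ln(9/4) / ln(1190/105) = 0.8109 / 2.4277 = 0.3340
S_new/S_old = (A_new/A_old)^z = 0.59^0.3340 = exp(0.3340 × -0.5276) = 0.8384

83.8%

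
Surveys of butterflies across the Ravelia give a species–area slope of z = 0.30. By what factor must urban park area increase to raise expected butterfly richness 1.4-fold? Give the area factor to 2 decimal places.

3.07

(A₂/A₁)^0.3 = 1.4, so A₂/A₁ = 1.4^(1/0.3) = 1.4^3.333
ln(A₂/A₁) = ln 1.4 / 0.3 = 0.3365 / 0.3 = 1.1216
A₂/A₁ = e^1.1216 ≈ 3.07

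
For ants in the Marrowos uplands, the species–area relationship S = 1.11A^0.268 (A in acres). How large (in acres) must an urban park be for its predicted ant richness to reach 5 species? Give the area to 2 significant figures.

5 = 1.11 × A^0.268  ⇒  A^0.268 = 5/1.11 = 4.505
ln A = ln(4.505) / 0.268 = 1.5051 / 0.268 = 5.6160
A = e^5.6160 ≈ 274.8 acres

270 acres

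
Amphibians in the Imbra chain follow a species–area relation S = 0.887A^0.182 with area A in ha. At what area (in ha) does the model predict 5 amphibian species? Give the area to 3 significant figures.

5 = 0.887 × A^0.182  ⇒  A^0.182 = 5/0.887 = 5.637
ln A = ln(5.637) / 0.182 = 1.7293 / 0.182 = 9.5019
A = e^9.5019 ≈ 13385 ha

13400 ha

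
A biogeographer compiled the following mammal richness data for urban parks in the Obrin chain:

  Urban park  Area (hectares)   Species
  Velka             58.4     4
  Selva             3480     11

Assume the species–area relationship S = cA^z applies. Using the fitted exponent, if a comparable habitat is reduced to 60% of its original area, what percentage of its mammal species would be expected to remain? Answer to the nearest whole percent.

z = ln(11/4) / ln(3480/58.4) = 1.0116 / 4.0875 = 0.2475
S_new/S_old = (A_new/A_old)^z = 0.6^0.2475 = exp(0.2475 × -0.5108) = 0.8812

88%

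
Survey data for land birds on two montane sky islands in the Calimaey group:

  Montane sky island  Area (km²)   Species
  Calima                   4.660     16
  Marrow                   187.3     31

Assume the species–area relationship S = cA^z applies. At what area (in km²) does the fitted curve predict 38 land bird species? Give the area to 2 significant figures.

z = ln(31/16) / ln(187.3/4.66) = 0.6614 / 3.6937 = 0.1791
c = 16 / 4.66^0.1791 = 16 / 1.317 = 12.15
A = (38/12.15)^(1/0.1791) ⇒ ln A = ln(3.129)/0.1791 = 6.3697
A = e^6.3697 ≈ 583.9 km²

580 km²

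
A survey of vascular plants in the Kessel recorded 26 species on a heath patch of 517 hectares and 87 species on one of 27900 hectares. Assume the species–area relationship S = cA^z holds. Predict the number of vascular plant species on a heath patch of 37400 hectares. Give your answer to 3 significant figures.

95.1

z = ln(87/26) / ln(27900/517) = 1.2078 / 3.9883 = 0.3028
c = 26 / 517^0.3028 = 26 / 6.633 = 3.92
S₃ = 3.92 × 37400^0.3028 = 3.92 × 24.26 ≈ 95.07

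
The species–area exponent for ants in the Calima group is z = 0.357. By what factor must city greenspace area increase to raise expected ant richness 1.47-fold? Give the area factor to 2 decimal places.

(A₂/A₁)^0.357 = 1.47, so A₂/A₁ = 1.47^(1/0.357) = 1.47^2.801
ln(A₂/A₁) = ln 1.47 / 0.357 = 0.3853 / 0.357 = 1.0792
A₂/A₁ = e^1.0792 ≈ 2.942

2.94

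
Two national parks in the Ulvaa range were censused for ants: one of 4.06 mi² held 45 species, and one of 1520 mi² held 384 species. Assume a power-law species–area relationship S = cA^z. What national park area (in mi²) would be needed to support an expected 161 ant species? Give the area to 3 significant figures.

138 mi²

z = ln(384/45) / ln(1520/4.06) = 2.1440 / 5.9253 = 0.3618
c = 45 / 4.06^0.3618 = 45 / 1.66 = 27.1
A = (161/27.1)^(1/0.3618) ⇒ ln A = ln(5.94)/0.3618 = 4.9242
A = e^4.9242 ≈ 137.6 mi²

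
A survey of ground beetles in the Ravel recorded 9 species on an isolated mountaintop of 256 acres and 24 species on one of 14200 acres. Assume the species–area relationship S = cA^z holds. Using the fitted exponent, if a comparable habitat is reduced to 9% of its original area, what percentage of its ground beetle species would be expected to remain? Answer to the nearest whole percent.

z = ln(24/9) / ln(14200/256) = 0.9808 / 4.0158 = 0.2442
S_new/S_old = (A_new/A_old)^z = 0.09^0.2442 = exp(0.2442 × -2.4079) = 0.5554

56%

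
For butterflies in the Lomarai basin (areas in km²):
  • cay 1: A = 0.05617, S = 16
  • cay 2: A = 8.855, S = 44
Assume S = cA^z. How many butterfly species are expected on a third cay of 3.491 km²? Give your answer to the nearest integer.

z = ln(44/16) / ln(8.855/0.05617) = 1.0116 / 5.0604 = 0.1999
c = 16 / 0.05617^0.1999 = 16 / 0.5624 = 28.45
S₃ = 28.45 × 3.491^0.1999 = 28.45 × 1.284 ≈ 36.53

37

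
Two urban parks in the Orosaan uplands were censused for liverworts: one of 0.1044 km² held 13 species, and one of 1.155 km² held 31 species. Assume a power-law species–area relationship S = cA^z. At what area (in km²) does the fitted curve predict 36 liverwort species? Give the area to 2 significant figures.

z = ln(31/13) / ln(1.155/0.1044) = 0.8690 / 2.4036 = 0.3616
c = 13 / 0.1044^0.3616 = 13 / 0.4418 = 29.43
A = (36/29.43)^(1/0.3616) ⇒ ln A = ln(1.223)/0.3616 = 0.5577
A = e^0.5577 ≈ 1.747 km²

1.7 km²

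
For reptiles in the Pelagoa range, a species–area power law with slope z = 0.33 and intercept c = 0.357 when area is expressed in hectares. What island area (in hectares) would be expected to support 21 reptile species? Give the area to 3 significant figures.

230000 hectares

21 = 0.357 × A^0.33  ⇒  A^0.33 = 21/0.357 = 58.82
ln A = ln(58.82) / 0.33 = 4.0745 / 0.33 = 12.3471
A = e^12.3471 ≈ 230290 hectares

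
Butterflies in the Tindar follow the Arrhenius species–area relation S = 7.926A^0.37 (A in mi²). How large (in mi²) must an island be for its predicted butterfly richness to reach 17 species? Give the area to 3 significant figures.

17 = 7.926 × A^0.37  ⇒  A^0.37 = 17/7.926 = 2.145
ln A = ln(2.145) / 0.37 = 0.7631 / 0.37 = 2.0623
A = e^2.0623 ≈ 7.864 mi²

7.86 mi²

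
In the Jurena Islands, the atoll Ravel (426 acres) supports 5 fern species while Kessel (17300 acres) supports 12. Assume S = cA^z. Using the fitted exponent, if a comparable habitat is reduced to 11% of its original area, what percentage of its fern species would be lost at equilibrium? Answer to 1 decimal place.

z = ln(12/5) / ln(17300/426) = 0.8755 / 3.7040 = 0.2364
S_new/S_old = (A_new/A_old)^z = 0.11^0.2364 = exp(0.2364 × -2.2073) = 0.5935
Fraction lost = 1 − 0.5935 = 0.4065

40.6%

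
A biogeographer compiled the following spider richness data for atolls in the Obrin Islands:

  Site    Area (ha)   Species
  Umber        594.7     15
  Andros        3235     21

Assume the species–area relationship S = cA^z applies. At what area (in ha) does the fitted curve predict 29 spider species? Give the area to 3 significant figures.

16400 ha

z = ln(21/15) / ln(3235/594.7) = 0.3365 / 1.6937 = 0.1987
c = 15 / 594.7^0.1987 = 15 / 3.557 = 4.217
A = (29/4.217)^(1/0.1987) ⇒ ln A = ln(6.878)/0.1987 = 9.7066
A = e^9.7066 ≈ 16425 ha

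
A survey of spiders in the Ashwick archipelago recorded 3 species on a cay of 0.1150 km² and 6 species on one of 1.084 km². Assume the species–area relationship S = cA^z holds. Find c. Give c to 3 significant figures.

5.85

z = ln(S₂/S₁) / ln(A₂/A₁) = ln(6/3) / ln(1.084/0.115) = 0.6931 / 2.2435 = 0.3090
c = S₁ / A₁^z = 3 / 0.115^0.3090 = 3 / 0.5126 = 5.852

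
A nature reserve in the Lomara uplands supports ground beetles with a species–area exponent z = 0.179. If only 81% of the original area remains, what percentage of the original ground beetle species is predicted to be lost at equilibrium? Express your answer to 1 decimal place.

3.7%

S_new/S_old = (A_new/A_old)^z = 0.81^0.179
= exp(0.179 × ln 0.81) = exp(0.179 × -0.2107) = exp(-0.0377) ≈ 0.963
Fraction lost = 1 − 0.963 = 0.03702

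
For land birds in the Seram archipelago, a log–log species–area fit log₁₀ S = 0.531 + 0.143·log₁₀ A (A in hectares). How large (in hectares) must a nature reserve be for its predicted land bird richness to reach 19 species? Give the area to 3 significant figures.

19 = 3.396 × A^0.143  ⇒  A^0.143 = 19/3.396 = 5.594
ln A = ln(5.594) / 0.143 = 1.7218 / 0.143 = 12.0403
A = e^12.0403 ≈ 169452 hectares

169000 hectares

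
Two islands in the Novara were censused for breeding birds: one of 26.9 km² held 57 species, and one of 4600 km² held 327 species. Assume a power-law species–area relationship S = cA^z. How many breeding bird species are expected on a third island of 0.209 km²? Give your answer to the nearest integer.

z = ln(327/57) / ln(4600/26.9) = 1.7469 / 5.1417 = 0.3398
c = 57 / 26.9^0.3398 = 57 / 3.06 = 18.63
S₃ = 18.63 × 0.209^0.3398 = 18.63 × 0.5875 ≈ 10.94

11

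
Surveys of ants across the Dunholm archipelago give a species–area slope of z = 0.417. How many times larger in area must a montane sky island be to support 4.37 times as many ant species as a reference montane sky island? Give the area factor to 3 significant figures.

(A₂/A₁)^0.417 = 4.37, so A₂/A₁ = 4.37^(1/0.417) = 4.37^2.398
ln(A₂/A₁) = ln 4.37 / 0.417 = 1.4748 / 0.417 = 3.5366
A₂/A₁ = e^3.5366 ≈ 34.35

34.3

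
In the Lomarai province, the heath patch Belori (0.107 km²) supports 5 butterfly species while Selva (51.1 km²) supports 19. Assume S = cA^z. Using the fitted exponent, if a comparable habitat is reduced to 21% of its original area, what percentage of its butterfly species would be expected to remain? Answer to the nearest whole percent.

71%

z = ln(19/5) / ln(51.1/0.107) = 1.3350 / 6.1687 = 0.2164
S_new/S_old = (A_new/A_old)^z = 0.21^0.2164 = exp(0.2164 × -1.5606) = 0.7134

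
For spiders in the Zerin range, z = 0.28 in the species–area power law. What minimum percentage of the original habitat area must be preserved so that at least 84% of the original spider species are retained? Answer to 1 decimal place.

53.6%

Need (A_new/A_old)^0.28 = 0.84, so A_new/A_old = 0.84^(1/0.28) = 0.84^3.571
ln(A_new/A_old) = ln 0.84 / 0.28 = -0.1744 / 0.28 = -0.6227
A_new/A_old = e^-0.6227 ≈ 0.5365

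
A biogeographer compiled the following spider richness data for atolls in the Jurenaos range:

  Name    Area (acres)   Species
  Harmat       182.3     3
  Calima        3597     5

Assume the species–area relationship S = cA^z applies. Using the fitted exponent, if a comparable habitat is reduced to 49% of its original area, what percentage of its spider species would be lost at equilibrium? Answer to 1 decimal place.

11.5%

z = ln(5/3) / ln(3597/182.3) = 0.5108 / 2.9822 = 0.1713
S_new/S_old = (A_new/A_old)^z = 0.49^0.1713 = exp(0.1713 × -0.7133) = 0.885
Fraction lost = 1 − 0.885 = 0.115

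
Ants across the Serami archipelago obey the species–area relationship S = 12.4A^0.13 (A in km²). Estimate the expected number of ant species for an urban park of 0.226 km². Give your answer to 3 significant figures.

S = 12.4 × 0.226^0.13 = 12.4 × 0.8242 ≈ 10.22

10.2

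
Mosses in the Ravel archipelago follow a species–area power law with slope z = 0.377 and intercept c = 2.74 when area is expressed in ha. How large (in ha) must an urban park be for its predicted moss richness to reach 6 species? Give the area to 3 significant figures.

8.00 ha

6 = 2.74 × A^0.377  ⇒  A^0.377 = 6/2.74 = 2.19
ln A = ln(2.19) / 0.377 = 0.7838 / 0.377 = 2.0790
A = e^2.0790 ≈ 7.997 ha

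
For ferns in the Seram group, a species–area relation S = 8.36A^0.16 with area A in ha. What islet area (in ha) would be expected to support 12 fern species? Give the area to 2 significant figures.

9.6 ha

12 = 8.36 × A^0.16  ⇒  A^0.16 = 12/8.36 = 1.435
ln A = ln(1.435) / 0.16 = 0.3614 / 0.16 = 2.2591
A = e^2.2591 ≈ 9.574 ha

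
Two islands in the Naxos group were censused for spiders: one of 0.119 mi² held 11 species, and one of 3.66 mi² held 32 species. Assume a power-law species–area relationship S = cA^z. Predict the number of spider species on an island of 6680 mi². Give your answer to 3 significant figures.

z = ln(32/11) / ln(3.66/0.119) = 1.0678 / 3.4261 = 0.3117
c = 11 / 0.119^0.3117 = 11 / 0.5151 = 21.36
S₃ = 21.36 × 6680^0.3117 = 21.36 × 15.56 ≈ 332.4

332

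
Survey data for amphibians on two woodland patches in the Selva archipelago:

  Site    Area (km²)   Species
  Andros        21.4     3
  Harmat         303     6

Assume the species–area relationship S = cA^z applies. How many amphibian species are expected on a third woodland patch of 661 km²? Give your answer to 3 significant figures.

z = ln(6/3) / ln(303/21.4) = 0.6931 / 2.6503 = 0.2615
c = 3 / 21.4^0.2615 = 3 / 2.228 = 1.346
S₃ = 1.346 × 661^0.2615 = 1.346 × 5.465 ≈ 7.358

7.36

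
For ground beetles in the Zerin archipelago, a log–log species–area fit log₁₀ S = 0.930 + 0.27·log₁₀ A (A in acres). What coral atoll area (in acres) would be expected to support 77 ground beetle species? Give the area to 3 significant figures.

3490 acres

77 = 8.511 × A^0.27  ⇒  A^0.27 = 77/8.511 = 9.047
ln A = ln(9.047) / 0.27 = 2.2024 / 0.27 = 8.1570
A = e^8.1570 ≈ 3488 acres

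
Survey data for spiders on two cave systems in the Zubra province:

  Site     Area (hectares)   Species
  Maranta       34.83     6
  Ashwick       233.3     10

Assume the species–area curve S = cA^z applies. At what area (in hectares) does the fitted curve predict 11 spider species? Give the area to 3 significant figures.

z = ln(10/6) / ln(233.3/34.83) = 0.5108 / 1.9018 = 0.2686
c = 6 / 34.83^0.2686 = 6 / 2.595 = 2.312
A = (11/2.312)^(1/0.2686) ⇒ ln A = ln(4.758)/0.2686 = 5.8072
A = e^5.8072 ≈ 332.7 hectares

333 hectares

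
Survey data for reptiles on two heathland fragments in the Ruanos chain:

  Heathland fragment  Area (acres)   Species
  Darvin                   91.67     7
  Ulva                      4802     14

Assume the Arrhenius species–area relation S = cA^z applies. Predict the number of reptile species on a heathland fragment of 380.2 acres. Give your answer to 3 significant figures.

8.98

z = ln(14/7) / ln(4802/91.67) = 0.6931 / 3.9586 = 0.1751
c = 7 / 91.67^0.1751 = 7 / 2.206 = 3.173
S₃ = 3.173 × 380.2^0.1751 = 3.173 × 2.83 ≈ 8.98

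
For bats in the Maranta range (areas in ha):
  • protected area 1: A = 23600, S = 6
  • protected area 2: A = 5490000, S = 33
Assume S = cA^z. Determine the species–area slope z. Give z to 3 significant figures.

0.313

Taking logs: ln S = ln c + z ln A, so z = (ln S₂ − ln S₁)/(ln A₂ − ln A₁).
z = ln(33/6) / ln(5490000/23600) = ln(5.5) / ln(232.6) = 1.7047 / 5.4494 = 0.3128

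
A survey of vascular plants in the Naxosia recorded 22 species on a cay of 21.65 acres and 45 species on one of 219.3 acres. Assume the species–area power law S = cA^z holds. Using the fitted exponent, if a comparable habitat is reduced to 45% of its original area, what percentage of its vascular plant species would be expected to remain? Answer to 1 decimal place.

78.1%

z = ln(45/22) / ln(219.3/21.65) = 0.7156 / 2.3154 = 0.3091
S_new/S_old = (A_new/A_old)^z = 0.45^0.3091 = exp(0.3091 × -0.7985) = 0.7813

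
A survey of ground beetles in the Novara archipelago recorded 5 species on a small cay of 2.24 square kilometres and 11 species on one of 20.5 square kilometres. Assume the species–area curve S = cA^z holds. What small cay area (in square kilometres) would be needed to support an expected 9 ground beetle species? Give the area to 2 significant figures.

z = ln(11/5) / ln(20.5/2.24) = 0.7885 / 2.2139 = 0.3561
c = 5 / 2.24^0.3561 = 5 / 1.333 = 3.752
A = (9/3.752)^(1/0.3561) ⇒ ln A = ln(2.399)/0.3561 = 2.4570
A = e^2.4570 ≈ 11.67 square kilometres

12 square kilometres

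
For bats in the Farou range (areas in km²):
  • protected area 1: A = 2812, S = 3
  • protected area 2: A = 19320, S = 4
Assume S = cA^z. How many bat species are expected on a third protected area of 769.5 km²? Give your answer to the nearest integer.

z = ln(4/3) / ln(19320/2812) = 0.2877 / 1.9272 = 0.1493
c = 3 / 2812^0.1493 = 3 / 3.272 = 0.9168
S₃ = 0.9168 × 769.5^0.1493 = 0.9168 × 2.697 ≈ 2.472

2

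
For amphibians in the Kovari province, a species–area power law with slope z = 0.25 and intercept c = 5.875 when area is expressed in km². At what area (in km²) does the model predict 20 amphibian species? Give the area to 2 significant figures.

130 km²

20 = 5.875 × A^0.25  ⇒  A^0.25 = 20/5.875 = 3.404
ln A = ln(3.404) / 0.25 = 1.2250 / 0.25 = 4.9001
A = e^4.9001 ≈ 134.3 km²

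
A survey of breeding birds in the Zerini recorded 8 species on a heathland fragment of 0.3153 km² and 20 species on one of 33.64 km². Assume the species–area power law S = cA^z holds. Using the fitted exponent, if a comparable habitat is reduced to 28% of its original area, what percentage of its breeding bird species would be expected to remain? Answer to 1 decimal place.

77.9%

z = ln(20/8) / ln(33.64/0.3153) = 0.9163 / 4.6699 = 0.1962
S_new/S_old = (A_new/A_old)^z = 0.28^0.1962 = exp(0.1962 × -1.2730) = 0.779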